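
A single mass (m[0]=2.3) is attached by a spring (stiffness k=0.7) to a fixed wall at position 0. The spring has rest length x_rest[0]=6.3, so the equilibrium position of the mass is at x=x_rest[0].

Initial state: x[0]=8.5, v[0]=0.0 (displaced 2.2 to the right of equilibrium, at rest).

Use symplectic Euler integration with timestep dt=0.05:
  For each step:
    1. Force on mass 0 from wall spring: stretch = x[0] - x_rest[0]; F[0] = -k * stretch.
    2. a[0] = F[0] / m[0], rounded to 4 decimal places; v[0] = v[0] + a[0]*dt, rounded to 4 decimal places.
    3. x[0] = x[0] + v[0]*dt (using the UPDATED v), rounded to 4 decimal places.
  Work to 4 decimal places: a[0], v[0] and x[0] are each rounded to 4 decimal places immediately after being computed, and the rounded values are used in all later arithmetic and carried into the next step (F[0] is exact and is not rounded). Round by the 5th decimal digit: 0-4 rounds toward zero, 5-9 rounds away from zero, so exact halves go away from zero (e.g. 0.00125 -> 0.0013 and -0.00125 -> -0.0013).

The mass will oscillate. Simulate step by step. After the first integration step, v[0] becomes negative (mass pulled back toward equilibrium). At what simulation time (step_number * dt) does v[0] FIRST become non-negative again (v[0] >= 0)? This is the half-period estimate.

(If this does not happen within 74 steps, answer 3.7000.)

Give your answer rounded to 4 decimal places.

Answer: 3.7000

Derivation:
Step 0: x=[8.5000] v=[0.0000]
Step 1: x=[8.4983] v=[-0.0335]
Step 2: x=[8.4950] v=[-0.0670]
Step 3: x=[8.4900] v=[-0.1004]
Step 4: x=[8.4833] v=[-0.1337]
Step 5: x=[8.4750] v=[-0.1669]
Step 6: x=[8.4650] v=[-0.2000]
Step 7: x=[8.4534] v=[-0.2329]
Step 8: x=[8.4401] v=[-0.2657]
Step 9: x=[8.4252] v=[-0.2983]
Step 10: x=[8.4087] v=[-0.3306]
Step 11: x=[8.3906] v=[-0.3627]
Step 12: x=[8.3709] v=[-0.3945]
Step 13: x=[8.3496] v=[-0.4260]
Step 14: x=[8.3267] v=[-0.4572]
Step 15: x=[8.3023] v=[-0.4880]
Step 16: x=[8.2764] v=[-0.5185]
Step 17: x=[8.2490] v=[-0.5486]
Step 18: x=[8.2201] v=[-0.5783]
Step 19: x=[8.1897] v=[-0.6075]
Step 20: x=[8.1579] v=[-0.6363]
Step 21: x=[8.1247] v=[-0.6646]
Step 22: x=[8.0901] v=[-0.6924]
Step 23: x=[8.0541] v=[-0.7196]
Step 24: x=[8.0168] v=[-0.7463]
Step 25: x=[7.9782] v=[-0.7724]
Step 26: x=[7.9383] v=[-0.7979]
Step 27: x=[7.8972] v=[-0.8228]
Step 28: x=[7.8548] v=[-0.8471]
Step 29: x=[7.8113] v=[-0.8708]
Step 30: x=[7.7666] v=[-0.8938]
Step 31: x=[7.7208] v=[-0.9161]
Step 32: x=[7.6739] v=[-0.9377]
Step 33: x=[7.6260] v=[-0.9586]
Step 34: x=[7.5771] v=[-0.9788]
Step 35: x=[7.5272] v=[-0.9982]
Step 36: x=[7.4764] v=[-1.0169]
Step 37: x=[7.4247] v=[-1.0348]
Step 38: x=[7.3721] v=[-1.0519]
Step 39: x=[7.3187] v=[-1.0682]
Step 40: x=[7.2645] v=[-1.0837]
Step 41: x=[7.2096] v=[-1.0984]
Step 42: x=[7.1540] v=[-1.1122]
Step 43: x=[7.0977] v=[-1.1252]
Step 44: x=[7.0408] v=[-1.1373]
Step 45: x=[6.9834] v=[-1.1486]
Step 46: x=[6.9255] v=[-1.1590]
Step 47: x=[6.8671] v=[-1.1685]
Step 48: x=[6.8082] v=[-1.1771]
Step 49: x=[6.7490] v=[-1.1848]
Step 50: x=[6.6894] v=[-1.1916]
Step 51: x=[6.6295] v=[-1.1975]
Step 52: x=[6.5694] v=[-1.2025]
Step 53: x=[6.5091] v=[-1.2066]
Step 54: x=[6.4486] v=[-1.2098]
Step 55: x=[6.3880] v=[-1.2121]
Step 56: x=[6.3273] v=[-1.2134]
Step 57: x=[6.2666] v=[-1.2138]
Step 58: x=[6.2059] v=[-1.2133]
Step 59: x=[6.1453] v=[-1.2119]
Step 60: x=[6.0848] v=[-1.2095]
Step 61: x=[6.0245] v=[-1.2062]
Step 62: x=[5.9644] v=[-1.2020]
Step 63: x=[5.9046] v=[-1.1969]
Step 64: x=[5.8451] v=[-1.1909]
Step 65: x=[5.7859] v=[-1.1840]
Step 66: x=[5.7271] v=[-1.1762]
Step 67: x=[5.6687] v=[-1.1675]
Step 68: x=[5.6108] v=[-1.1579]
Step 69: x=[5.5534] v=[-1.1474]
Step 70: x=[5.4966] v=[-1.1360]
Step 71: x=[5.4404] v=[-1.1238]
Step 72: x=[5.3849] v=[-1.1107]
Step 73: x=[5.3301] v=[-1.0968]
Step 74: x=[5.2760] v=[-1.0820]
v[0] did not become non-negative within 74 steps; using fallback time=3.7000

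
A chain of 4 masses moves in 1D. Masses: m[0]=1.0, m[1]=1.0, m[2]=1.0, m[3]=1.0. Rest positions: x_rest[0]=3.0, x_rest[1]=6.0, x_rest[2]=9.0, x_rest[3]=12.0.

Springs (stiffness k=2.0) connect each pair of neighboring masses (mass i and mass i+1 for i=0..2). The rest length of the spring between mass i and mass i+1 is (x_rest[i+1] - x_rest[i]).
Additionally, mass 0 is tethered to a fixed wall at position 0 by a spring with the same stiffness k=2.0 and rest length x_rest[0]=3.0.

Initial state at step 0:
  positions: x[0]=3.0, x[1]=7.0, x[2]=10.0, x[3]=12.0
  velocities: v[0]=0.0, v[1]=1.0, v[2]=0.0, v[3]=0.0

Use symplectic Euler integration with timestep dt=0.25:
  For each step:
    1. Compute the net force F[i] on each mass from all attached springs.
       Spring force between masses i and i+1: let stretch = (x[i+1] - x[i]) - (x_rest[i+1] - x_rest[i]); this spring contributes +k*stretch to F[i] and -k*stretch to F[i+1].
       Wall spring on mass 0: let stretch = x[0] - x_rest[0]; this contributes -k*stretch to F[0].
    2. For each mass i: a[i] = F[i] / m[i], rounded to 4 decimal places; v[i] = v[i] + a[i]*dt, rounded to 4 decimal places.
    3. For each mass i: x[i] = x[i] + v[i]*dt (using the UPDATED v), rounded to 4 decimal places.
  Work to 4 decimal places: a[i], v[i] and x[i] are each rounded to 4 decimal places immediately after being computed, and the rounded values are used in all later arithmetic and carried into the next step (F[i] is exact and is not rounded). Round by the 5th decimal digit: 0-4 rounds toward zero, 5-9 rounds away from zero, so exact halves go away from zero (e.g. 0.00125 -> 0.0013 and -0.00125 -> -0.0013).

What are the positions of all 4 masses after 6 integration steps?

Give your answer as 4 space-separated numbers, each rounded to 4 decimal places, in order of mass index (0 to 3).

Answer: 3.8806 6.1961 9.4309 13.1534

Derivation:
Step 0: x=[3.0000 7.0000 10.0000 12.0000] v=[0.0000 1.0000 0.0000 0.0000]
Step 1: x=[3.1250 7.1250 9.8750 12.1250] v=[0.5000 0.5000 -0.5000 0.5000]
Step 2: x=[3.3594 7.0938 9.6875 12.3438] v=[0.9375 -0.1250 -0.7500 0.8750]
Step 3: x=[3.6407 6.9200 9.5078 12.6055] v=[1.1250 -0.6954 -0.7187 1.0469]
Step 4: x=[3.8768 6.6597 9.3919 12.8550] v=[0.9443 -1.0412 -0.4638 0.9981]
Step 5: x=[3.9762 6.3931 9.3673 13.0467] v=[0.3974 -1.0666 -0.0984 0.7666]
Step 6: x=[3.8806 6.1961 9.4309 13.1534] v=[-0.3823 -0.7880 0.2542 0.4269]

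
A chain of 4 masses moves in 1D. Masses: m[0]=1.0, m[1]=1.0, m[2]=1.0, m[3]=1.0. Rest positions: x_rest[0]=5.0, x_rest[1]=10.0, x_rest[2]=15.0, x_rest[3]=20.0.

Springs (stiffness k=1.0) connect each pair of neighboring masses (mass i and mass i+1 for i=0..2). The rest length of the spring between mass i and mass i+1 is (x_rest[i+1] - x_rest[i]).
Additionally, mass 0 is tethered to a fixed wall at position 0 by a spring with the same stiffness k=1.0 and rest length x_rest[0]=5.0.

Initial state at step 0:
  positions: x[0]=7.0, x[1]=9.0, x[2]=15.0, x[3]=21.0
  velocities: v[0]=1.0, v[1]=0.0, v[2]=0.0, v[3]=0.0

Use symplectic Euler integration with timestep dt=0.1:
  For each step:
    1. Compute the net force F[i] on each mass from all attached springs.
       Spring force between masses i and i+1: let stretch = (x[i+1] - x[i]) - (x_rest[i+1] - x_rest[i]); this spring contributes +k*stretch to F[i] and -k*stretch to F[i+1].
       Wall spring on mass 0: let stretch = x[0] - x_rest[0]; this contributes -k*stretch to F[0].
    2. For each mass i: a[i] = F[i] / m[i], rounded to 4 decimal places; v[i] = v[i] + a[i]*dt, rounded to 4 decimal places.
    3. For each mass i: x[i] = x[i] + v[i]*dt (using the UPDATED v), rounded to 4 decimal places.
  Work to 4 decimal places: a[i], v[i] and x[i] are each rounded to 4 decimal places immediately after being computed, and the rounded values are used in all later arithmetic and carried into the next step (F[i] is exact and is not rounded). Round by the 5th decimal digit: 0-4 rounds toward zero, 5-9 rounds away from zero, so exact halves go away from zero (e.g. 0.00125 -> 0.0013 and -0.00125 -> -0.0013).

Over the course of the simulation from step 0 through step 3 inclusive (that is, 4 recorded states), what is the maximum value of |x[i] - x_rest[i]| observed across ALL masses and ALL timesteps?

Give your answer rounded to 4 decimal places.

Answer: 2.0500

Derivation:
Step 0: x=[7.0000 9.0000 15.0000 21.0000] v=[1.0000 0.0000 0.0000 0.0000]
Step 1: x=[7.0500 9.0400 15.0000 20.9900] v=[0.5000 0.4000 0.0000 -0.1000]
Step 2: x=[7.0494 9.1197 15.0003 20.9701] v=[-0.0060 0.7970 0.0030 -0.1990]
Step 3: x=[6.9990 9.2375 15.0015 20.9405] v=[-0.5039 1.1780 0.0119 -0.2960]
Max displacement = 2.0500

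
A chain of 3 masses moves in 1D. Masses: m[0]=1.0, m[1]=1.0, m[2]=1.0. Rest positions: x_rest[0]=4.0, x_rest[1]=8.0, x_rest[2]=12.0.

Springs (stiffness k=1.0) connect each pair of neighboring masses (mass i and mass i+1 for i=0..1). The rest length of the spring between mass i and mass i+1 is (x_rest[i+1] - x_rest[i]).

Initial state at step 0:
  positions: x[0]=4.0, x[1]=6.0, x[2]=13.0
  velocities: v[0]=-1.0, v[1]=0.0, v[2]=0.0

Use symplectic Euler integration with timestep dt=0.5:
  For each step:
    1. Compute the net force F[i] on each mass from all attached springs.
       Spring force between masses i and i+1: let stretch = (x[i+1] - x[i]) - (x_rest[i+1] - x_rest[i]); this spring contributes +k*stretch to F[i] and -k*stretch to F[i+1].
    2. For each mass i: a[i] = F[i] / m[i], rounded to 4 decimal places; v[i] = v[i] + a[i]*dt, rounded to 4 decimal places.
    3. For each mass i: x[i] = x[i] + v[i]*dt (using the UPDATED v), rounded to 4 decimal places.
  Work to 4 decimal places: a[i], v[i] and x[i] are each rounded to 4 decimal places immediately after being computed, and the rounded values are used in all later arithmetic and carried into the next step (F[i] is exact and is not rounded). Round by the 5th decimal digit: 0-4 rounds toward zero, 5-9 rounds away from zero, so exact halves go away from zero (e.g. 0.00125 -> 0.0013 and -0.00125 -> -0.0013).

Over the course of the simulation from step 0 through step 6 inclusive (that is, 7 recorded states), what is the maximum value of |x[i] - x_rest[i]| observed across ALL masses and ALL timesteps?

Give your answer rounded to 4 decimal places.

Answer: 3.1574

Derivation:
Step 0: x=[4.0000 6.0000 13.0000] v=[-1.0000 0.0000 0.0000]
Step 1: x=[3.0000 7.2500 12.2500] v=[-2.0000 2.5000 -1.5000]
Step 2: x=[2.0625 8.6875 11.2500] v=[-1.8750 2.8750 -2.0000]
Step 3: x=[1.7813 9.1094 10.6094] v=[-0.5625 0.8438 -1.2813]
Step 4: x=[2.3321 8.0743 10.5938] v=[1.1016 -2.0703 -0.0313]
Step 5: x=[3.3185 6.2335 10.9483] v=[1.9727 -3.6817 0.7090]
Step 6: x=[4.0336 4.8426 11.1241] v=[1.4302 -2.7818 0.3516]
Max displacement = 3.1574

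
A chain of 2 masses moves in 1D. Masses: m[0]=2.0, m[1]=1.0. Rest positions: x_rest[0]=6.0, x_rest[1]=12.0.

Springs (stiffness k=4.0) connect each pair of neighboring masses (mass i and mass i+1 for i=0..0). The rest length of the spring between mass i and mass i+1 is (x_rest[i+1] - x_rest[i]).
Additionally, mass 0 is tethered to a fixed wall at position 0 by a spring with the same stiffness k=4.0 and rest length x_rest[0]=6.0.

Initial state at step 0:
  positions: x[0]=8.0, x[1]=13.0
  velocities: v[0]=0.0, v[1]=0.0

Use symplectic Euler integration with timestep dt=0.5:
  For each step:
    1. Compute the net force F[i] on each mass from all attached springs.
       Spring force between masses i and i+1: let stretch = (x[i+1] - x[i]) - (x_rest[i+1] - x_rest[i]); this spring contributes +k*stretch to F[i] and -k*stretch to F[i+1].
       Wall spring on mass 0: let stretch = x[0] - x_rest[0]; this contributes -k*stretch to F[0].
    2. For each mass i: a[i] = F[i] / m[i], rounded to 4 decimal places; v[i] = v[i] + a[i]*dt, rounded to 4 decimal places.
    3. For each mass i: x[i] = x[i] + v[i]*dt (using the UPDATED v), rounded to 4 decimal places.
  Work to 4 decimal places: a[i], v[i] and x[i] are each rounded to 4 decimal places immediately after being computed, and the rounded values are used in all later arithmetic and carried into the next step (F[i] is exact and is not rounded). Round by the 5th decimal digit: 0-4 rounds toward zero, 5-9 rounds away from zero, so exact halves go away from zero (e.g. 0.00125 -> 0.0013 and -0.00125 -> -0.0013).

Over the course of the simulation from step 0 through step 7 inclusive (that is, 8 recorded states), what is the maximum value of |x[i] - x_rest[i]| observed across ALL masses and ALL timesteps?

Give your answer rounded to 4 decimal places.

Answer: 2.7500

Derivation:
Step 0: x=[8.0000 13.0000] v=[0.0000 0.0000]
Step 1: x=[6.5000 14.0000] v=[-3.0000 2.0000]
Step 2: x=[5.5000 13.5000] v=[-2.0000 -1.0000]
Step 3: x=[5.7500 11.0000] v=[0.5000 -5.0000]
Step 4: x=[5.7500 9.2500] v=[0.0000 -3.5000]
Step 5: x=[4.6250 10.0000] v=[-2.2500 1.5000]
Step 6: x=[3.8750 11.3750] v=[-1.5000 2.7500]
Step 7: x=[4.9375 11.2500] v=[2.1250 -0.2500]
Max displacement = 2.7500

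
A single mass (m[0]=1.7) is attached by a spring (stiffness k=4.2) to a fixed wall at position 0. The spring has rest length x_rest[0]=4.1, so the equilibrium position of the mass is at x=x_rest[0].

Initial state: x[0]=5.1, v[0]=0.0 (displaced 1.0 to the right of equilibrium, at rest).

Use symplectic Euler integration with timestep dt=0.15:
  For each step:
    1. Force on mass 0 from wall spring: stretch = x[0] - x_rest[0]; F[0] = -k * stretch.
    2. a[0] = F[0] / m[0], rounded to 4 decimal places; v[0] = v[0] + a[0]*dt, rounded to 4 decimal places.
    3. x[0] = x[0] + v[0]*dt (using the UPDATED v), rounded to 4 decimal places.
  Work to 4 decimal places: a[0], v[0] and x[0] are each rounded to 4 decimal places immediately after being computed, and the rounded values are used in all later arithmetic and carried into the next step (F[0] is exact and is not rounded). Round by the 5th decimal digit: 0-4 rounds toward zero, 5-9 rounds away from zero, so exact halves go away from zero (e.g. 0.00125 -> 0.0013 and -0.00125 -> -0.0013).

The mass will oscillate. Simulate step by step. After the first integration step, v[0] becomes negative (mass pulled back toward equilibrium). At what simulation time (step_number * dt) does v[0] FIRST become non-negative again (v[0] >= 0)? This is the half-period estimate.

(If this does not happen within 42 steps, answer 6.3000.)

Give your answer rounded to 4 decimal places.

Answer: 2.1000

Derivation:
Step 0: x=[5.1000] v=[0.0000]
Step 1: x=[5.0444] v=[-0.3706]
Step 2: x=[4.9363] v=[-0.7206]
Step 3: x=[4.7817] v=[-1.0305]
Step 4: x=[4.5892] v=[-1.2831]
Step 5: x=[4.3695] v=[-1.4644]
Step 6: x=[4.1349] v=[-1.5643]
Step 7: x=[3.8983] v=[-1.5772]
Step 8: x=[3.6729] v=[-1.5025]
Step 9: x=[3.4713] v=[-1.3442]
Step 10: x=[3.3046] v=[-1.1112]
Step 11: x=[3.1821] v=[-0.8164]
Step 12: x=[3.1107] v=[-0.4762]
Step 13: x=[3.0943] v=[-0.1096]
Step 14: x=[3.1338] v=[0.2631]
First v>=0 after going negative at step 14, time=2.1000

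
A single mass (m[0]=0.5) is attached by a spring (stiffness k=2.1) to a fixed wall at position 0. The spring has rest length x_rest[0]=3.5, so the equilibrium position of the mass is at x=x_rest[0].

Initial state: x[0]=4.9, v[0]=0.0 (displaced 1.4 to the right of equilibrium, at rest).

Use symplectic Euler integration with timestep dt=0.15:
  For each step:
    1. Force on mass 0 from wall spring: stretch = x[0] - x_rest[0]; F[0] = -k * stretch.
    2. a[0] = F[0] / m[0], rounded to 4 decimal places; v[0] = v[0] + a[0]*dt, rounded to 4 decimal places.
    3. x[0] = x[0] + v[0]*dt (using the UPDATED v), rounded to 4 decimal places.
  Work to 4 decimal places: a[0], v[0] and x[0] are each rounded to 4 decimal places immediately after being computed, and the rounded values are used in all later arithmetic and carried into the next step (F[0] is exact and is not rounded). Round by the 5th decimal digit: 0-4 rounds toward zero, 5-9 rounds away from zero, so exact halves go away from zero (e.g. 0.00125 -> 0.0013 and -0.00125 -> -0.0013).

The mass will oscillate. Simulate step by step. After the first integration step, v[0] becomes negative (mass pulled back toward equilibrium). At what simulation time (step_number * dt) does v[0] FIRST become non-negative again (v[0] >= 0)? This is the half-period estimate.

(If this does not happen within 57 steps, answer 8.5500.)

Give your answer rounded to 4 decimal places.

Answer: 1.6500

Derivation:
Step 0: x=[4.9000] v=[0.0000]
Step 1: x=[4.7677] v=[-0.8820]
Step 2: x=[4.5156] v=[-1.6806]
Step 3: x=[4.1675] v=[-2.3204]
Step 4: x=[3.7564] v=[-2.7409]
Step 5: x=[3.3210] v=[-2.9024]
Step 6: x=[2.9026] v=[-2.7896]
Step 7: x=[2.5406] v=[-2.4132]
Step 8: x=[2.2693] v=[-1.8088]
Step 9: x=[2.1143] v=[-1.0335]
Step 10: x=[2.0902] v=[-0.1605]
Step 11: x=[2.1994] v=[0.7277]
First v>=0 after going negative at step 11, time=1.6500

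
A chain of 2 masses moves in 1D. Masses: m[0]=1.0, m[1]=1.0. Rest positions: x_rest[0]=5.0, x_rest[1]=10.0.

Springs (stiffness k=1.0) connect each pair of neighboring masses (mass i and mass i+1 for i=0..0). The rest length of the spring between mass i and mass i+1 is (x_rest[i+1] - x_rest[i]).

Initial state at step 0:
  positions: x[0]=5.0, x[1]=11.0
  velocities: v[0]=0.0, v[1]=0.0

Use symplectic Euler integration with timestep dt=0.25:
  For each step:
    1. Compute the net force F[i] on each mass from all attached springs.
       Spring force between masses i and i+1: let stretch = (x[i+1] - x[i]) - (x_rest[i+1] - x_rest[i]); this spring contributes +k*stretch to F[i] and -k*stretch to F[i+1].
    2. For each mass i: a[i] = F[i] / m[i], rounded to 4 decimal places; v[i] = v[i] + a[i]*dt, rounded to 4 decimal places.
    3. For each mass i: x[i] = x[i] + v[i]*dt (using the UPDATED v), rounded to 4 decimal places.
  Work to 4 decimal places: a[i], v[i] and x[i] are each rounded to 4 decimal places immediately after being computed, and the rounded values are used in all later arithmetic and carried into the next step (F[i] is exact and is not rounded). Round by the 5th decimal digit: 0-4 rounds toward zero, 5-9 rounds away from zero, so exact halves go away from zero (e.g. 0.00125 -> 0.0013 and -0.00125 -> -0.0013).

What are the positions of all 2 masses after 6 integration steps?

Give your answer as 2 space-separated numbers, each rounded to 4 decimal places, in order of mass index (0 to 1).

Step 0: x=[5.0000 11.0000] v=[0.0000 0.0000]
Step 1: x=[5.0625 10.9375] v=[0.2500 -0.2500]
Step 2: x=[5.1797 10.8203] v=[0.4688 -0.4688]
Step 3: x=[5.3370 10.6631] v=[0.6290 -0.6290]
Step 4: x=[5.5146 10.4855] v=[0.7105 -0.7105]
Step 5: x=[5.6904 10.3097] v=[0.7032 -0.7032]
Step 6: x=[5.8424 10.1577] v=[0.6080 -0.6080]

Answer: 5.8424 10.1577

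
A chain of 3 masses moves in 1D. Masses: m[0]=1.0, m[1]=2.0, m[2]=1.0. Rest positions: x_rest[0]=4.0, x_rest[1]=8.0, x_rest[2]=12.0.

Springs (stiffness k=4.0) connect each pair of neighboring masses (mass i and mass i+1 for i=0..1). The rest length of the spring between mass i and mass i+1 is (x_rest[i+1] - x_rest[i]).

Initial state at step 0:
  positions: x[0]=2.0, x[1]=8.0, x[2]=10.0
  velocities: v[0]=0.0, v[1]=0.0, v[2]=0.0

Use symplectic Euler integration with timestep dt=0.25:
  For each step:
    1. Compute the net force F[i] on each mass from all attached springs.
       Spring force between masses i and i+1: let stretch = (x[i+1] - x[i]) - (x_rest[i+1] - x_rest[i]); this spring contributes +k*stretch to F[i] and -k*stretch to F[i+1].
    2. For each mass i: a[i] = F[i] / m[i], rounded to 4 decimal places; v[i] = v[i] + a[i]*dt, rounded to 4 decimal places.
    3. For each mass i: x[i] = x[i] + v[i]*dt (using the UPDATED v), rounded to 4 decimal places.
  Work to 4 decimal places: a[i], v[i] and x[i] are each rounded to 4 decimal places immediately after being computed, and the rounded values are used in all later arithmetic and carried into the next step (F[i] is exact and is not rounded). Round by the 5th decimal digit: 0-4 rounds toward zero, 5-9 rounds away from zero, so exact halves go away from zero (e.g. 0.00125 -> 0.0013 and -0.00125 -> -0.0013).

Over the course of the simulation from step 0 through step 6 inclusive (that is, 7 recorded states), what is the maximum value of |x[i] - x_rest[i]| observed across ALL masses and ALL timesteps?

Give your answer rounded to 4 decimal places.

Step 0: x=[2.0000 8.0000 10.0000] v=[0.0000 0.0000 0.0000]
Step 1: x=[2.5000 7.5000 10.5000] v=[2.0000 -2.0000 2.0000]
Step 2: x=[3.2500 6.7500 11.2500] v=[3.0000 -3.0000 3.0000]
Step 3: x=[3.8750 6.1250 11.8750] v=[2.5000 -2.5000 2.5000]
Step 4: x=[4.0625 5.9375 12.0625] v=[0.7500 -0.7500 0.7500]
Step 5: x=[3.7188 6.2813 11.7188] v=[-1.3750 1.3750 -1.3750]
Step 6: x=[3.0157 6.9844 11.0157] v=[-2.8125 2.8125 -2.8125]
Max displacement = 2.0625

Answer: 2.0625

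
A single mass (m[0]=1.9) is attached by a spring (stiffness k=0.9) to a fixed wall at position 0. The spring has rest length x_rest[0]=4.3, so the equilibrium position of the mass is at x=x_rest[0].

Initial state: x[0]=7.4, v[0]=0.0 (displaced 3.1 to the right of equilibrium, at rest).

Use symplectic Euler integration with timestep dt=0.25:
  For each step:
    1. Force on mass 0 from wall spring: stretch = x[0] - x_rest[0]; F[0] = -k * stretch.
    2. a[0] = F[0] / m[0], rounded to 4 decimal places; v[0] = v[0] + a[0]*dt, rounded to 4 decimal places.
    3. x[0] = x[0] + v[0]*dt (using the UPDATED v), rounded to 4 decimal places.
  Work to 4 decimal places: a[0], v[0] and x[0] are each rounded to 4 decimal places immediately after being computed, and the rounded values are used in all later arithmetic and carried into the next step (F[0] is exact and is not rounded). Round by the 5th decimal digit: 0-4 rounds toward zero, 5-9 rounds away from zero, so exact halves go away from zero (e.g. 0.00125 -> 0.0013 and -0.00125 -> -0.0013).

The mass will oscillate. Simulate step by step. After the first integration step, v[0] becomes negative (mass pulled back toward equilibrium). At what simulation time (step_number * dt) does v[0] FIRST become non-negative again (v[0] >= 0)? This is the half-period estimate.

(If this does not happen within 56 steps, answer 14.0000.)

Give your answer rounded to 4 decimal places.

Answer: 4.7500

Derivation:
Step 0: x=[7.4000] v=[0.0000]
Step 1: x=[7.3082] v=[-0.3671]
Step 2: x=[7.1274] v=[-0.7233]
Step 3: x=[6.8629] v=[-1.0581]
Step 4: x=[6.5225] v=[-1.3616]
Step 5: x=[6.1163] v=[-1.6248]
Step 6: x=[5.6563] v=[-1.8399]
Step 7: x=[5.1562] v=[-2.0005]
Step 8: x=[4.6307] v=[-2.1019]
Step 9: x=[4.0954] v=[-2.1411]
Step 10: x=[3.5662] v=[-2.1169]
Step 11: x=[3.0587] v=[-2.0300]
Step 12: x=[2.5880] v=[-1.8830]
Step 13: x=[2.1679] v=[-1.6803]
Step 14: x=[1.8110] v=[-1.4278]
Step 15: x=[1.5277] v=[-1.1331]
Step 16: x=[1.3265] v=[-0.8048]
Step 17: x=[1.2133] v=[-0.4527]
Step 18: x=[1.1915] v=[-0.0872]
Step 19: x=[1.2617] v=[0.2809]
First v>=0 after going negative at step 19, time=4.7500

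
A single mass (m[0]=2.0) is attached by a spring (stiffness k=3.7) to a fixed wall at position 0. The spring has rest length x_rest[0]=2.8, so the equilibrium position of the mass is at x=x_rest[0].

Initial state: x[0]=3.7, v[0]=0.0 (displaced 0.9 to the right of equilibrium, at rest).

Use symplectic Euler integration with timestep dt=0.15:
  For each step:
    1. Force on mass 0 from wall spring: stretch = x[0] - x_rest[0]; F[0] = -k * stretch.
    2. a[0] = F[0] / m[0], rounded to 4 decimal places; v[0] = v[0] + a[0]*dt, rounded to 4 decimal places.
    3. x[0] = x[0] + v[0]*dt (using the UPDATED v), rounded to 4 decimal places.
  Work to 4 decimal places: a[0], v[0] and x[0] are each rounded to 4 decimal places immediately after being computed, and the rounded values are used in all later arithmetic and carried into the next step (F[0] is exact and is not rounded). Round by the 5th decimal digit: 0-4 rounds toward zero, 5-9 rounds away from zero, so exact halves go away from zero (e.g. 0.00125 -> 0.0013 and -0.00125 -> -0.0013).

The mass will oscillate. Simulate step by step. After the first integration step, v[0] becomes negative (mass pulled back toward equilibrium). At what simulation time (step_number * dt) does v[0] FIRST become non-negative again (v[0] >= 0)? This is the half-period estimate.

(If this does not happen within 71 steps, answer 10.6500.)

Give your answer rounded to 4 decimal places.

Answer: 2.4000

Derivation:
Step 0: x=[3.7000] v=[0.0000]
Step 1: x=[3.6625] v=[-0.2498]
Step 2: x=[3.5891] v=[-0.4891]
Step 3: x=[3.4829] v=[-0.7081]
Step 4: x=[3.3483] v=[-0.8976]
Step 5: x=[3.1908] v=[-1.0498]
Step 6: x=[3.0171] v=[-1.1583]
Step 7: x=[2.8343] v=[-1.2185]
Step 8: x=[2.6501] v=[-1.2280]
Step 9: x=[2.4721] v=[-1.1864]
Step 10: x=[2.3078] v=[-1.0954]
Step 11: x=[2.1640] v=[-0.9588]
Step 12: x=[2.0467] v=[-0.7823]
Step 13: x=[1.9607] v=[-0.5733]
Step 14: x=[1.9096] v=[-0.3404]
Step 15: x=[1.8956] v=[-0.0933]
Step 16: x=[1.9193] v=[0.1577]
First v>=0 after going negative at step 16, time=2.4000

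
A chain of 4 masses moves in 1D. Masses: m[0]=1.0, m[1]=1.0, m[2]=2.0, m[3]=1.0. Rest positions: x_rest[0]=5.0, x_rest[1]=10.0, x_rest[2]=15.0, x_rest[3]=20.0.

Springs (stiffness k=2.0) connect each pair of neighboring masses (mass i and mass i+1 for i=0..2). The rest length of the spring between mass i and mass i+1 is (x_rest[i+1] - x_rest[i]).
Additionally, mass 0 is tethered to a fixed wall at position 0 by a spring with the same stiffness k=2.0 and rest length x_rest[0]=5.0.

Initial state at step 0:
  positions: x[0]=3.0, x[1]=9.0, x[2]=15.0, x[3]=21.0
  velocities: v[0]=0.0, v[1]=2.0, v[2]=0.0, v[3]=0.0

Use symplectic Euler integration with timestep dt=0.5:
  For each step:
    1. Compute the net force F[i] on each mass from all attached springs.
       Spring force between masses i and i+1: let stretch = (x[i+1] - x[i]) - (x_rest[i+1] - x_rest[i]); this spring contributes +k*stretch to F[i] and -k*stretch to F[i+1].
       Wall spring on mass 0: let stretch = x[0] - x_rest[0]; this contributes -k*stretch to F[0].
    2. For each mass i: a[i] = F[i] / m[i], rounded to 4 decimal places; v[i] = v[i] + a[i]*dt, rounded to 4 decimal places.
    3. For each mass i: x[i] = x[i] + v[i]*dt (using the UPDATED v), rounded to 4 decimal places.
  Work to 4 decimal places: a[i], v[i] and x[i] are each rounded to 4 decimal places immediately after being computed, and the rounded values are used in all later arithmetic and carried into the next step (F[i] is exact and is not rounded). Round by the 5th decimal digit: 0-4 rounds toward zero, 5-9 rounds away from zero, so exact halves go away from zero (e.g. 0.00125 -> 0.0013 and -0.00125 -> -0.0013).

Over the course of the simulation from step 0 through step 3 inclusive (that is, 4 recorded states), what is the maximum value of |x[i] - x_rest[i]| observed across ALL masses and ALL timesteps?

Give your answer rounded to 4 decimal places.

Answer: 2.3750

Derivation:
Step 0: x=[3.0000 9.0000 15.0000 21.0000] v=[0.0000 2.0000 0.0000 0.0000]
Step 1: x=[4.5000 10.0000 15.0000 20.5000] v=[3.0000 2.0000 0.0000 -1.0000]
Step 2: x=[6.5000 10.7500 15.1250 19.7500] v=[4.0000 1.5000 0.2500 -1.5000]
Step 3: x=[7.3750 11.5625 15.3125 19.1875] v=[1.7500 1.6250 0.3750 -1.1250]
Max displacement = 2.3750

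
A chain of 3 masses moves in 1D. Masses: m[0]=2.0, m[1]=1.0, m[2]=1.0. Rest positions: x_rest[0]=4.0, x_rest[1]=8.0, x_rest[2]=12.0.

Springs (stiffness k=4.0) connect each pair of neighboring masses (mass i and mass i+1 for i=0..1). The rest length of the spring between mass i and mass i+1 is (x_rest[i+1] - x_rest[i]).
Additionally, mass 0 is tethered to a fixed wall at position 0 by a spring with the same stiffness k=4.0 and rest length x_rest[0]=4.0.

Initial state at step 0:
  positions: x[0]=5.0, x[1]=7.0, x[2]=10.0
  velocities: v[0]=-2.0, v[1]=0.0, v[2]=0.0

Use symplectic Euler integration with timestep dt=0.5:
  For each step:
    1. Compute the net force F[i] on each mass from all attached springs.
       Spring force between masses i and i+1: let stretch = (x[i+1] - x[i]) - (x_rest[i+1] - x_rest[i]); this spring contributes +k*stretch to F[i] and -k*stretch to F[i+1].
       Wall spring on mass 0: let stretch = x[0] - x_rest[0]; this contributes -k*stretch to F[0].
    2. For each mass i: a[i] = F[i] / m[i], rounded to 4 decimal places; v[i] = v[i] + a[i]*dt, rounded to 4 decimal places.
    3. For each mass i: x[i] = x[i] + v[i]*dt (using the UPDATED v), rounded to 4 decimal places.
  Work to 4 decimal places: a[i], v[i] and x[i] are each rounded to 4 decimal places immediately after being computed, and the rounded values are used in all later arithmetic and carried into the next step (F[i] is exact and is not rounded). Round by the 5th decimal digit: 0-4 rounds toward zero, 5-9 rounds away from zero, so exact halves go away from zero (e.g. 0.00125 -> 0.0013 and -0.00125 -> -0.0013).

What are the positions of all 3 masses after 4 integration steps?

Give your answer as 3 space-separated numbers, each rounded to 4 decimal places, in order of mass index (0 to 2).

Answer: 4.0000 8.2500 10.0000

Derivation:
Step 0: x=[5.0000 7.0000 10.0000] v=[-2.0000 0.0000 0.0000]
Step 1: x=[2.5000 8.0000 11.0000] v=[-5.0000 2.0000 2.0000]
Step 2: x=[1.5000 6.5000 13.0000] v=[-2.0000 -3.0000 4.0000]
Step 3: x=[2.2500 6.5000 12.5000] v=[1.5000 0.0000 -1.0000]
Step 4: x=[4.0000 8.2500 10.0000] v=[3.5000 3.5000 -5.0000]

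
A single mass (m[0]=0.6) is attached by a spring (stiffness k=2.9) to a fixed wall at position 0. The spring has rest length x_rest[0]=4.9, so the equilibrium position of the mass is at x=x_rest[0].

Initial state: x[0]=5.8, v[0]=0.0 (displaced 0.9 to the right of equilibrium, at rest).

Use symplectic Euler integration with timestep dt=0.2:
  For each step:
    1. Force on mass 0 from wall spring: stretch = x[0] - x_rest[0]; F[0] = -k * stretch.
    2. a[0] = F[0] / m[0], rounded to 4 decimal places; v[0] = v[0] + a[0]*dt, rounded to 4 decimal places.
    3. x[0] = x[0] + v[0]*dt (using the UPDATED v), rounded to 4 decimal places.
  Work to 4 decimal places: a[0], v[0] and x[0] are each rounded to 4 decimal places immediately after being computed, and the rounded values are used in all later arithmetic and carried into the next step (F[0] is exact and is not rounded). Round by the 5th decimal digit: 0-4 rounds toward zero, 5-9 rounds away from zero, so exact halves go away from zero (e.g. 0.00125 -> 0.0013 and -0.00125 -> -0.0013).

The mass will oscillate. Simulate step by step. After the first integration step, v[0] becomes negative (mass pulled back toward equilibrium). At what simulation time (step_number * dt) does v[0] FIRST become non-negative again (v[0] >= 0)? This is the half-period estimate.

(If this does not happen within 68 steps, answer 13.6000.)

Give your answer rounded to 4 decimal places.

Answer: 1.6000

Derivation:
Step 0: x=[5.8000] v=[0.0000]
Step 1: x=[5.6260] v=[-0.8700]
Step 2: x=[5.3116] v=[-1.5718]
Step 3: x=[4.9177] v=[-1.9697]
Step 4: x=[4.5203] v=[-1.9868]
Step 5: x=[4.1963] v=[-1.6198]
Step 6: x=[4.0084] v=[-0.9396]
Step 7: x=[3.9929] v=[-0.0777]
Step 8: x=[4.1527] v=[0.7992]
First v>=0 after going negative at step 8, time=1.6000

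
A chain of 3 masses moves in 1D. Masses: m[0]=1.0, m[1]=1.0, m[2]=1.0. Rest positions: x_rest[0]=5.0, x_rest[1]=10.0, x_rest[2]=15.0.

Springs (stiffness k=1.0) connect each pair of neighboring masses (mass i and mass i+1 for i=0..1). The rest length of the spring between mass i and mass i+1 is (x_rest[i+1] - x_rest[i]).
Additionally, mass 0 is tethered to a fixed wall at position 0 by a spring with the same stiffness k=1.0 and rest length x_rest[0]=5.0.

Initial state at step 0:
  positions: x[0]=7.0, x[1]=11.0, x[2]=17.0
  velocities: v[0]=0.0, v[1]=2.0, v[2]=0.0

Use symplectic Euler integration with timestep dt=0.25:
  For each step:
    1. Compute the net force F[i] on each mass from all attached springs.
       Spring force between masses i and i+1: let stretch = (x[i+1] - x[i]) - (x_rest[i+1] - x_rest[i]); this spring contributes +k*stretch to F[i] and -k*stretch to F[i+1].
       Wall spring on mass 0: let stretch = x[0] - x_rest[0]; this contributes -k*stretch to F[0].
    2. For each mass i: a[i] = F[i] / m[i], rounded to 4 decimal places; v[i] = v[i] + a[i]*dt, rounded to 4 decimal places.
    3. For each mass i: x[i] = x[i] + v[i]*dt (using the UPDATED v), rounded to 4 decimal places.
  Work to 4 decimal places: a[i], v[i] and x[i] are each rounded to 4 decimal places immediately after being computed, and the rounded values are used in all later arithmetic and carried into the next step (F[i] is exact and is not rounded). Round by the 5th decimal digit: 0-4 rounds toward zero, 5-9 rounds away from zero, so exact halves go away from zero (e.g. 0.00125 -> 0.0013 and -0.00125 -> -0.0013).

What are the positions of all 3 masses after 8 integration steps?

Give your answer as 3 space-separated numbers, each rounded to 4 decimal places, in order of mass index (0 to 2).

Answer: 5.7577 12.4181 17.6921

Derivation:
Step 0: x=[7.0000 11.0000 17.0000] v=[0.0000 2.0000 0.0000]
Step 1: x=[6.8125 11.6250 16.9375] v=[-0.7500 2.5000 -0.2500]
Step 2: x=[6.5000 12.2813 16.8555] v=[-1.2500 2.6250 -0.3281]
Step 3: x=[6.1426 12.8621 16.8001] v=[-1.4297 2.3232 -0.2217]
Step 4: x=[5.8212 13.2691 16.8111] v=[-1.2855 1.6278 0.0438]
Step 5: x=[5.6015 13.4319 16.9132] v=[-0.8788 0.6513 0.4083]
Step 6: x=[5.5211 13.3229 17.1102] v=[-0.3216 -0.4360 0.7880]
Step 7: x=[5.5833 12.9630 17.3830] v=[0.2486 -1.4396 1.0912]
Step 8: x=[5.7577 12.4181 17.6921] v=[0.6977 -2.1795 1.2362]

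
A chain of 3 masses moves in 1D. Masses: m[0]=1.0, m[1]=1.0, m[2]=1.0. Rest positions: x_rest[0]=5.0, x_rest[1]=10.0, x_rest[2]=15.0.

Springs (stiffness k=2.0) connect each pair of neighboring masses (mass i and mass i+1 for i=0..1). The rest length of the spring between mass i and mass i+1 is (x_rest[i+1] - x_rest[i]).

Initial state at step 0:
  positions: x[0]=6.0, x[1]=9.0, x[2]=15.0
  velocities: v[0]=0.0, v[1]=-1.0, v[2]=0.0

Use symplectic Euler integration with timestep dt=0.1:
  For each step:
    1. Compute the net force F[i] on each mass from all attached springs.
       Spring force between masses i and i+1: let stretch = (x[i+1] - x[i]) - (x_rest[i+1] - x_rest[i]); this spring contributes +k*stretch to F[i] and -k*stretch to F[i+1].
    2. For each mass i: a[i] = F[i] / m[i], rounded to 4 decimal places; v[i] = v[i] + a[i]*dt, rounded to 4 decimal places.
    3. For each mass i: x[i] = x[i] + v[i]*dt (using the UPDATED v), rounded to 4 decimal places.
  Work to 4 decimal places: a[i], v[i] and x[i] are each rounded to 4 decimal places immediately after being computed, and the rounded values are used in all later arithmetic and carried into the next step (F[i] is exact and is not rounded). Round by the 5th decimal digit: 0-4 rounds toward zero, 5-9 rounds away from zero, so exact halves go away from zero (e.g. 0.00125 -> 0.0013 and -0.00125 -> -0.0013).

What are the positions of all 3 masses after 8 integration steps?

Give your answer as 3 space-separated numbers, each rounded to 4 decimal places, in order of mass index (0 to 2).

Step 0: x=[6.0000 9.0000 15.0000] v=[0.0000 -1.0000 0.0000]
Step 1: x=[5.9600 8.9600 14.9800] v=[-0.4000 -0.4000 -0.2000]
Step 2: x=[5.8800 8.9804 14.9396] v=[-0.8000 0.2040 -0.4040]
Step 3: x=[5.7620 9.0580 14.8800] v=[-1.1799 0.7758 -0.5958]
Step 4: x=[5.6099 9.1861 14.8040] v=[-1.5207 1.2810 -0.7602]
Step 5: x=[5.4294 9.3550 14.7156] v=[-1.8055 1.6893 -0.8838]
Step 6: x=[5.2274 9.5526 14.6200] v=[-2.0204 1.9763 -0.9559]
Step 7: x=[5.0119 9.7651 14.5231] v=[-2.1554 2.1247 -0.9694]
Step 8: x=[4.7914 9.9777 14.4310] v=[-2.2048 2.1257 -0.9210]

Answer: 4.7914 9.9777 14.4310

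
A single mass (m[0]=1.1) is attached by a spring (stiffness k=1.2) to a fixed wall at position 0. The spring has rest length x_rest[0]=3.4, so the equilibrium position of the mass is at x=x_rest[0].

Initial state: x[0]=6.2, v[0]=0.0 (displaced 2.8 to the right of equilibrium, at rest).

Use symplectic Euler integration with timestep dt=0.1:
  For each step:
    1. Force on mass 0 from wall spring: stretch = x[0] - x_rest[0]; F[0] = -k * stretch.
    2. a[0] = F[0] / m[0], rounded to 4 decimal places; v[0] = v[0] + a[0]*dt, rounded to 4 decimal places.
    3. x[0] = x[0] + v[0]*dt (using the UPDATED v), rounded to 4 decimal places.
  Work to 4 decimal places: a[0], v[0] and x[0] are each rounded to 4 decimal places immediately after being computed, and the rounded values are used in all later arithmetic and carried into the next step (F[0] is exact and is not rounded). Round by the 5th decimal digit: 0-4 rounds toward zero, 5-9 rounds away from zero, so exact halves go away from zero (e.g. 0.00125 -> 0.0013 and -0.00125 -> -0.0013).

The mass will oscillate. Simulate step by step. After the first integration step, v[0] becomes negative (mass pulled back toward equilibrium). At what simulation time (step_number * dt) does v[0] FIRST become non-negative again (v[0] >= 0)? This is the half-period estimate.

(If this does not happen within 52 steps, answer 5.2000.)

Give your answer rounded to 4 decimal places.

Answer: 3.1000

Derivation:
Step 0: x=[6.2000] v=[0.0000]
Step 1: x=[6.1695] v=[-0.3055]
Step 2: x=[6.1087] v=[-0.6076]
Step 3: x=[6.0184] v=[-0.9031]
Step 4: x=[5.8995] v=[-1.1887]
Step 5: x=[5.7534] v=[-1.4614]
Step 6: x=[5.5816] v=[-1.7181]
Step 7: x=[5.3860] v=[-1.9561]
Step 8: x=[5.1687] v=[-2.1728]
Step 9: x=[4.9321] v=[-2.3658]
Step 10: x=[4.6788] v=[-2.5329]
Step 11: x=[4.4116] v=[-2.6724]
Step 12: x=[4.1333] v=[-2.7828]
Step 13: x=[3.8470] v=[-2.8628]
Step 14: x=[3.5558] v=[-2.9116]
Step 15: x=[3.2629] v=[-2.9286]
Step 16: x=[2.9715] v=[-2.9136]
Step 17: x=[2.6848] v=[-2.8669]
Step 18: x=[2.4059] v=[-2.7889]
Step 19: x=[2.1379] v=[-2.6805]
Step 20: x=[1.8836] v=[-2.5428]
Step 21: x=[1.6459] v=[-2.3774]
Step 22: x=[1.4273] v=[-2.1860]
Step 23: x=[1.2302] v=[-1.9708]
Step 24: x=[1.0568] v=[-1.7341]
Step 25: x=[0.9090] v=[-1.4785]
Step 26: x=[0.7883] v=[-1.2068]
Step 27: x=[0.6961] v=[-0.9219]
Step 28: x=[0.6334] v=[-0.6269]
Step 29: x=[0.6009] v=[-0.3251]
Step 30: x=[0.5989] v=[-0.0197]
Step 31: x=[0.6275] v=[0.2859]
First v>=0 after going negative at step 31, time=3.1000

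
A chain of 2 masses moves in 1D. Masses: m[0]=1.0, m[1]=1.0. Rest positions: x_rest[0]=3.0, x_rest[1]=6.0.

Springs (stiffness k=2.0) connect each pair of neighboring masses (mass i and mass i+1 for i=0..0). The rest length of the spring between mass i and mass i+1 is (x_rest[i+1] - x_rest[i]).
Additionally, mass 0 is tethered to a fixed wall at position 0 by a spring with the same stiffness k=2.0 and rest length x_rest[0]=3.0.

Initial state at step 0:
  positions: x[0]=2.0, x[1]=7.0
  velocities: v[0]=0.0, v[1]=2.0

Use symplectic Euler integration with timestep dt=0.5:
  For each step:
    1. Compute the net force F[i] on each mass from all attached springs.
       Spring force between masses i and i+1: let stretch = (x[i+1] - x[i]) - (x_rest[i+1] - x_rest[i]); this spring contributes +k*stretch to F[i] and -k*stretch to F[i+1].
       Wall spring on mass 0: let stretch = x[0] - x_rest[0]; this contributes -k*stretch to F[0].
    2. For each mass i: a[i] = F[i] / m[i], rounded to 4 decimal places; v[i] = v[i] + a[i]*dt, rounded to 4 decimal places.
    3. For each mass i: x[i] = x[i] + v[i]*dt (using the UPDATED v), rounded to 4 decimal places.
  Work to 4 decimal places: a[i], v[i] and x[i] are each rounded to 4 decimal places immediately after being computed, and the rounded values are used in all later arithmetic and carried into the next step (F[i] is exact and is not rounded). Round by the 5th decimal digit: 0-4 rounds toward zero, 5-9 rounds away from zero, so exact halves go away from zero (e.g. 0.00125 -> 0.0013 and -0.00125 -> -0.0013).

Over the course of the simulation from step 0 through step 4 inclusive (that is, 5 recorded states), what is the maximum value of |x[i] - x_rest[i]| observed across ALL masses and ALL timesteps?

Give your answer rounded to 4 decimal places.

Step 0: x=[2.0000 7.0000] v=[0.0000 2.0000]
Step 1: x=[3.5000 7.0000] v=[3.0000 0.0000]
Step 2: x=[5.0000 6.7500] v=[3.0000 -0.5000]
Step 3: x=[4.8750 7.1250] v=[-0.2500 0.7500]
Step 4: x=[3.4375 7.8750] v=[-2.8750 1.5000]
Max displacement = 2.0000

Answer: 2.0000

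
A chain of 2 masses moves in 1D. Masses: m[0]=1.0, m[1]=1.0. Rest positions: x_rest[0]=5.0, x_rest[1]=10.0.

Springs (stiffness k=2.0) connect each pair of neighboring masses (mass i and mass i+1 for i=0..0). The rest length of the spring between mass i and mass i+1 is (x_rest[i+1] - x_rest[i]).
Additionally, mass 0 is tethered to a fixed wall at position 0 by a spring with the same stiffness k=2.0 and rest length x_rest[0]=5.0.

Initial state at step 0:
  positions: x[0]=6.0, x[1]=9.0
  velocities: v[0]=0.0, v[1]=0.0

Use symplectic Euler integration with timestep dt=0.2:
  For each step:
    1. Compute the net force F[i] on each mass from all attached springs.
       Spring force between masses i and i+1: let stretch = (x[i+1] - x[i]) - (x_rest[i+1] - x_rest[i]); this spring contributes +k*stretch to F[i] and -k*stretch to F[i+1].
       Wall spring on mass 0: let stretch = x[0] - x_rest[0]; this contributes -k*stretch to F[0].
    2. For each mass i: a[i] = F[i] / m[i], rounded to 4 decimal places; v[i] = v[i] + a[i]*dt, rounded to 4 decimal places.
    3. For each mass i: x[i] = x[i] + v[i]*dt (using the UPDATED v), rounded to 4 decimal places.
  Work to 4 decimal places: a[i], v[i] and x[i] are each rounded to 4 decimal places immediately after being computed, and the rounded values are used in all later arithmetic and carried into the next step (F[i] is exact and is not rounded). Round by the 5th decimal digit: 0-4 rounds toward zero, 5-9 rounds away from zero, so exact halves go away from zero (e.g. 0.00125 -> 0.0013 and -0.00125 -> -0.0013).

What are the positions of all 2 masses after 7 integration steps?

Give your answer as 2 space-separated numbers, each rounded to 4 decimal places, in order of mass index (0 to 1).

Answer: 3.8151 10.6343

Derivation:
Step 0: x=[6.0000 9.0000] v=[0.0000 0.0000]
Step 1: x=[5.7600 9.1600] v=[-1.2000 0.8000]
Step 2: x=[5.3312 9.4480] v=[-2.1440 1.4400]
Step 3: x=[4.8052 9.8067] v=[-2.6298 1.7933]
Step 4: x=[4.2949 10.1652] v=[-2.5513 1.7927]
Step 5: x=[3.9107 10.4541] v=[-1.9211 1.4446]
Step 6: x=[3.7371 10.6195] v=[-0.8680 0.8272]
Step 7: x=[3.8151 10.6343] v=[0.3901 0.0742]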